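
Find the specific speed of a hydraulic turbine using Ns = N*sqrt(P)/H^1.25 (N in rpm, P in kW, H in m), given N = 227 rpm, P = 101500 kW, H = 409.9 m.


Ns = 227 * 101500^0.5 / 409.9^1.25 = 39.2113


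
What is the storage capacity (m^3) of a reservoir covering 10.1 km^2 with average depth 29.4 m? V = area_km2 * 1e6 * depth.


V = 10.1 * 1e6 * 29.4 = 2.9694e+08 m^3


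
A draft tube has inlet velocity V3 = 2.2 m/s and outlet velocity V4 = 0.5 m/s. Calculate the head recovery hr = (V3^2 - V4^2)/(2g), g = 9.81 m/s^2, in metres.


hr = (2.2^2 - 0.5^2) / (2*9.81) = 0.2339 m


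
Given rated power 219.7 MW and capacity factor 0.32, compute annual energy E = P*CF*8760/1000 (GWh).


E = 219.7 * 0.32 * 8760 / 1000 = 615.8630 GWh


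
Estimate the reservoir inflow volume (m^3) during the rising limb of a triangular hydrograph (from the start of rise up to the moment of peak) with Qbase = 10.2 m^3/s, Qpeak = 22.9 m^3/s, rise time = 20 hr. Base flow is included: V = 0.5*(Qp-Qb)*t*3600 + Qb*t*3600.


V = 0.5*(22.9 - 10.2)*20*3600 + 10.2*20*3600 = 1.1916e+06 m^3


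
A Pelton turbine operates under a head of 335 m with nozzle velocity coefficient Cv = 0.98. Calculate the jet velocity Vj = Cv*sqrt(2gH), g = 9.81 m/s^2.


Vj = 0.98 * sqrt(2*9.81*335) = 79.4507 m/s


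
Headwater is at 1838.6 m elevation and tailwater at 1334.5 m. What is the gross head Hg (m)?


Hg = 1838.6 - 1334.5 = 504.1000 m


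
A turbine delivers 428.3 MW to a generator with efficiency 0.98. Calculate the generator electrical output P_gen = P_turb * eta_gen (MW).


P_gen = 428.3 * 0.98 = 419.7340 MW


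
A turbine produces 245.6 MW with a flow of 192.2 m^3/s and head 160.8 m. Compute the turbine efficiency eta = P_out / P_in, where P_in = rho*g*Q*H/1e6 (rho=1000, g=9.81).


P_in = 1000 * 9.81 * 192.2 * 160.8 / 1e6 = 303.1855 MW
eta = 245.6 / 303.1855 = 0.8101


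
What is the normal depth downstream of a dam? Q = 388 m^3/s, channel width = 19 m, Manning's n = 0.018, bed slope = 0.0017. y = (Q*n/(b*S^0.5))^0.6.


y = (388 * 0.018 / (19 * 0.0017^0.5))^0.6 = 3.7160 m


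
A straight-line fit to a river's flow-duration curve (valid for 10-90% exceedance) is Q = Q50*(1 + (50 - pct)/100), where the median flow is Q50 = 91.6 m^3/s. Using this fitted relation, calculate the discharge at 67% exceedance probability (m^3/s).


Q = 91.6 * (1 + (50 - 67)/100) = 76.0280 m^3/s


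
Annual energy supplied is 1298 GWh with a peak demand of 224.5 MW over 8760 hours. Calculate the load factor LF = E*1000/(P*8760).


LF = 1298 * 1000 / (224.5 * 8760) = 0.6600


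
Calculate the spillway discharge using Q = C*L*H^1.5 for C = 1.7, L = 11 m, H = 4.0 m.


Q = 1.7 * 11 * 4.0^1.5 = 149.6000 m^3/s


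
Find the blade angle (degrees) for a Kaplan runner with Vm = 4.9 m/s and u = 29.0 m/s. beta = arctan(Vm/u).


beta = arctan(4.9 / 29.0) = 9.5904 degrees


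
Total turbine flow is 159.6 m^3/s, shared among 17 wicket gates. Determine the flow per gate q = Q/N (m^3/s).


q = 159.6 / 17 = 9.3882 m^3/s


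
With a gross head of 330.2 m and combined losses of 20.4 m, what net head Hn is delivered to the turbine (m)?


Hn = 330.2 - 20.4 = 309.8000 m


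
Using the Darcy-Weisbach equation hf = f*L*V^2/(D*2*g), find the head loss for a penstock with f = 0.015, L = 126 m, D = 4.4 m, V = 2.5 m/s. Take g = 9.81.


hf = 0.015 * 126 * 2.5^2 / (4.4 * 2 * 9.81) = 0.1368 m


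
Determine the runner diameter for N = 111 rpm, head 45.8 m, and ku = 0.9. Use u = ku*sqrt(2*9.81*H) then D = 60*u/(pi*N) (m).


u = 0.9 * sqrt(2*9.81*45.8) = 26.9789 m/s
D = 60 * 26.9789 / (pi * 111) = 4.6420 m


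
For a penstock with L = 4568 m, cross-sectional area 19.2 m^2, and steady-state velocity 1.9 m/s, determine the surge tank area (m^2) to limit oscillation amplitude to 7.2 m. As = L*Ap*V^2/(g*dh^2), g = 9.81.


As = 4568 * 19.2 * 1.9^2 / (9.81 * 7.2^2) = 622.5877 m^2


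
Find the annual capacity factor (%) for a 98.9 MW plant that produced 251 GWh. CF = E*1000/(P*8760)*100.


CF = 251 * 1000 / (98.9 * 8760) * 100 = 28.9717 %


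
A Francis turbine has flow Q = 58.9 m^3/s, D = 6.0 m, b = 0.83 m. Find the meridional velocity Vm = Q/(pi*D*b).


Vm = 58.9 / (pi * 6.0 * 0.83) = 3.7647 m/s


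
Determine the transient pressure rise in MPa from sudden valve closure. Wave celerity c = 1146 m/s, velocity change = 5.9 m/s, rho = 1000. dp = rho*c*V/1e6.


dp = 1000 * 1146 * 5.9 / 1e6 = 6.7614 MPa


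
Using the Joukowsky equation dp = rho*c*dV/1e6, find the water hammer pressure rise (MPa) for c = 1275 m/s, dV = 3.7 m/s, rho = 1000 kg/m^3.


dp = 1000 * 1275 * 3.7 / 1e6 = 4.7175 MPa


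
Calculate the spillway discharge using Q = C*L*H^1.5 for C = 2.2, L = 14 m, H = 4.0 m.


Q = 2.2 * 14 * 4.0^1.5 = 246.4000 m^3/s


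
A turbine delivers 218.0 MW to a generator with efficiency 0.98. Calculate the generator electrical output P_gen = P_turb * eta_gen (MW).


P_gen = 218.0 * 0.98 = 213.6400 MW


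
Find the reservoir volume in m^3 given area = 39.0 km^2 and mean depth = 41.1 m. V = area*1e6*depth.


V = 39.0 * 1e6 * 41.1 = 1.6029e+09 m^3


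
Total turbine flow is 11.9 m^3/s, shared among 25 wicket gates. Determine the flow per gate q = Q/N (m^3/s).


q = 11.9 / 25 = 0.4760 m^3/s


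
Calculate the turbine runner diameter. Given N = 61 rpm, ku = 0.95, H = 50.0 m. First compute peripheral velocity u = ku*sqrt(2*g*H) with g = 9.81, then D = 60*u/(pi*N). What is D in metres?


u = 0.95 * sqrt(2*9.81*50.0) = 29.7549 m/s
D = 60 * 29.7549 / (pi * 61) = 9.3160 m


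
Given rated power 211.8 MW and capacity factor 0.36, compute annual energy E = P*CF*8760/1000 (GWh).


E = 211.8 * 0.36 * 8760 / 1000 = 667.9325 GWh


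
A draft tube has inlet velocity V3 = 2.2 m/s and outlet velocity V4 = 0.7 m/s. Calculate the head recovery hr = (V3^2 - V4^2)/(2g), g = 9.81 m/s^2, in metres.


hr = (2.2^2 - 0.7^2) / (2*9.81) = 0.2217 m


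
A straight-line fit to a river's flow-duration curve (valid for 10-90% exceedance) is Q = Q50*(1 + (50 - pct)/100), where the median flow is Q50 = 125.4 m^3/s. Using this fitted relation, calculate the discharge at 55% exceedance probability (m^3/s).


Q = 125.4 * (1 + (50 - 55)/100) = 119.1300 m^3/s


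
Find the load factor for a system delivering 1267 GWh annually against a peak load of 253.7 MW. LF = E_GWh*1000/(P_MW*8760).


LF = 1267 * 1000 / (253.7 * 8760) = 0.5701


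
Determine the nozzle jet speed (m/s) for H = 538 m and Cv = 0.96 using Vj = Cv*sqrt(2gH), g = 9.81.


Vj = 0.96 * sqrt(2*9.81*538) = 98.6306 m/s


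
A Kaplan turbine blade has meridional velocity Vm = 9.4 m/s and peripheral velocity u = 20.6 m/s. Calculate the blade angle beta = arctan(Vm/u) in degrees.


beta = arctan(9.4 / 20.6) = 24.5277 degrees


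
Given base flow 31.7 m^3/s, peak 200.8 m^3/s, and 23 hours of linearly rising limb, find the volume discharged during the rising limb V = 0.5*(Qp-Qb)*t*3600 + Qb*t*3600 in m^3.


V = 0.5*(200.8 - 31.7)*23*3600 + 31.7*23*3600 = 9.6255e+06 m^3


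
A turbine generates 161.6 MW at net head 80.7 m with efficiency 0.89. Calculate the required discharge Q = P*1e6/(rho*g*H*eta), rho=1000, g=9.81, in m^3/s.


Q = 161.6 * 1e6 / (1000 * 9.81 * 80.7 * 0.89) = 229.3553 m^3/s


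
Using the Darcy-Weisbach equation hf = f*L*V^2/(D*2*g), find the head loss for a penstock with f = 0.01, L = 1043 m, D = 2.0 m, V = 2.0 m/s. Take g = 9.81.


hf = 0.01 * 1043 * 2.0^2 / (2.0 * 2 * 9.81) = 1.0632 m


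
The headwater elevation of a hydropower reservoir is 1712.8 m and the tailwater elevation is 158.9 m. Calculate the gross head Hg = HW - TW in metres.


Hg = 1712.8 - 158.9 = 1553.9000 m


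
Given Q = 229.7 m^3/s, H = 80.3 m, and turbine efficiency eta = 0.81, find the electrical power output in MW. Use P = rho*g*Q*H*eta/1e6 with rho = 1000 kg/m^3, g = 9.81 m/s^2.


P = 1000 * 9.81 * 229.7 * 80.3 * 0.81 / 1e6 = 146.5651 MW


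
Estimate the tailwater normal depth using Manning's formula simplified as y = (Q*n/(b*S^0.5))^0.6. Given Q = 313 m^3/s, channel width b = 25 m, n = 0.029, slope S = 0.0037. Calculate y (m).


y = (313 * 0.029 / (25 * 0.0037^0.5))^0.6 = 2.9211 m


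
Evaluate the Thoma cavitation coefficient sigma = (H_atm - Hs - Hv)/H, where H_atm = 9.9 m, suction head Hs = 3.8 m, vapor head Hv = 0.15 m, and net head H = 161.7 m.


sigma = (9.9 - 3.8 - 0.15) / 161.7 = 0.0368


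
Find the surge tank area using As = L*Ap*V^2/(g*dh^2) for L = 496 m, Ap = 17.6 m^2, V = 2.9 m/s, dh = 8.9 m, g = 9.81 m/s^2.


As = 496 * 17.6 * 2.9^2 / (9.81 * 8.9^2) = 94.4803 m^2


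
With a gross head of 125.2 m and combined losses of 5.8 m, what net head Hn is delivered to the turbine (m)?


Hn = 125.2 - 5.8 = 119.4000 m


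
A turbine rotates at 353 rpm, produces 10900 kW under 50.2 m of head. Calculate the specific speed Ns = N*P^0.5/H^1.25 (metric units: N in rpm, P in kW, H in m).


Ns = 353 * 10900^0.5 / 50.2^1.25 = 275.8089


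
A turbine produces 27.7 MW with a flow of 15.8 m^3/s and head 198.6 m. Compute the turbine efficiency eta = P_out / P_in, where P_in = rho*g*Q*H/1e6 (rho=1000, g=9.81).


P_in = 1000 * 9.81 * 15.8 * 198.6 / 1e6 = 30.7826 MW
eta = 27.7 / 30.7826 = 0.8999


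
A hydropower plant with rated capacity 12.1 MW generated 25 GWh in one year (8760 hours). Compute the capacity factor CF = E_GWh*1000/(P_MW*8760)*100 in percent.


CF = 25 * 1000 / (12.1 * 8760) * 100 = 23.5858 %


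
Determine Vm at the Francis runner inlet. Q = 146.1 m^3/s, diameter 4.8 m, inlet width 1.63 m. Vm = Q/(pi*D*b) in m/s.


Vm = 146.1 / (pi * 4.8 * 1.63) = 5.9439 m/s


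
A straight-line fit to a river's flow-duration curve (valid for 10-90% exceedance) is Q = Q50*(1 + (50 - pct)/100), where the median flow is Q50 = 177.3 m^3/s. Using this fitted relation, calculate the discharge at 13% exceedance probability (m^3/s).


Q = 177.3 * (1 + (50 - 13)/100) = 242.9010 m^3/s


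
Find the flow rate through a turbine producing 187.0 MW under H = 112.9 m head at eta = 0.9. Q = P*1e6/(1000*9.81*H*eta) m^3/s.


Q = 187.0 * 1e6 / (1000 * 9.81 * 112.9 * 0.9) = 187.6014 m^3/s


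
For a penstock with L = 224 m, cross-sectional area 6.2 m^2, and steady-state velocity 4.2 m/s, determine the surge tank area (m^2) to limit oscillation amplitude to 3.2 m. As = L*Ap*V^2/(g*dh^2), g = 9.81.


As = 224 * 6.2 * 4.2^2 / (9.81 * 3.2^2) = 243.8761 m^2


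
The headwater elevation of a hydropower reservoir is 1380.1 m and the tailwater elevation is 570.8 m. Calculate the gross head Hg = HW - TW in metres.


Hg = 1380.1 - 570.8 = 809.3000 m


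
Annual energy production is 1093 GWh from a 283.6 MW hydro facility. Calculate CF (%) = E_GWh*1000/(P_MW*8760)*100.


CF = 1093 * 1000 / (283.6 * 8760) * 100 = 43.9957 %


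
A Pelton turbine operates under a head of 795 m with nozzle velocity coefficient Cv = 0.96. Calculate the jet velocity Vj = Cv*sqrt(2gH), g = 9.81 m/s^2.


Vj = 0.96 * sqrt(2*9.81*795) = 119.8959 m/s


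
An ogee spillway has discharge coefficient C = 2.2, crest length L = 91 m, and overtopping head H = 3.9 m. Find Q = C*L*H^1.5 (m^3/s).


Q = 2.2 * 91 * 3.9^1.5 = 1541.9170 m^3/s


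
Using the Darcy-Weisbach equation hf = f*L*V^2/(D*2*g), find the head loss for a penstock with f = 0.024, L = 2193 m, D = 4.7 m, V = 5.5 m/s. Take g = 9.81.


hf = 0.024 * 2193 * 5.5^2 / (4.7 * 2 * 9.81) = 17.2655 m


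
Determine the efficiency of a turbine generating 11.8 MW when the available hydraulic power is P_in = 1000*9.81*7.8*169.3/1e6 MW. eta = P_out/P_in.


P_in = 1000 * 9.81 * 7.8 * 169.3 / 1e6 = 12.9545 MW
eta = 11.8 / 12.9545 = 0.9109


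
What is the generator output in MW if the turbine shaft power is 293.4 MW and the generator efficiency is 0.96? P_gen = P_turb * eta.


P_gen = 293.4 * 0.96 = 281.6640 MW


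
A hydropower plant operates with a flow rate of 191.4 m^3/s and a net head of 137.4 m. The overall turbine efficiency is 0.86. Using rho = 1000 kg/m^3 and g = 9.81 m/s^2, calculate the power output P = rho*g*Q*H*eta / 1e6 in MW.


P = 1000 * 9.81 * 191.4 * 137.4 * 0.86 / 1e6 = 221.8687 MW


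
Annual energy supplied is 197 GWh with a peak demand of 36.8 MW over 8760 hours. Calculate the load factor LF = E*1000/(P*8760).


LF = 197 * 1000 / (36.8 * 8760) = 0.6111


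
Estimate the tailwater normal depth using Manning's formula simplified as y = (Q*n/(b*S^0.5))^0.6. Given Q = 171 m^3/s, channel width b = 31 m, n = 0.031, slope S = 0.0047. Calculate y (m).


y = (171 * 0.031 / (31 * 0.0047^0.5))^0.6 = 1.7305 m


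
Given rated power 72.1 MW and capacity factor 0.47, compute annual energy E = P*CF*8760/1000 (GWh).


E = 72.1 * 0.47 * 8760 / 1000 = 296.8501 GWh


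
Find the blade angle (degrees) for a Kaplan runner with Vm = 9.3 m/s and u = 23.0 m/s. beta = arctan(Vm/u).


beta = arctan(9.3 / 23.0) = 22.0158 degrees


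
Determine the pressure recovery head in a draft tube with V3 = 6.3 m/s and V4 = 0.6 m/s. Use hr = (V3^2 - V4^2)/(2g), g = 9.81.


hr = (6.3^2 - 0.6^2) / (2*9.81) = 2.0046 m


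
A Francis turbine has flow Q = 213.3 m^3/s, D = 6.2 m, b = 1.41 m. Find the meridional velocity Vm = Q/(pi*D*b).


Vm = 213.3 / (pi * 6.2 * 1.41) = 7.7666 m/s


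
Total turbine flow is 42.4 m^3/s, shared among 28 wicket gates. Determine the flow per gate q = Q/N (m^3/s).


q = 42.4 / 28 = 1.5143 m^3/s


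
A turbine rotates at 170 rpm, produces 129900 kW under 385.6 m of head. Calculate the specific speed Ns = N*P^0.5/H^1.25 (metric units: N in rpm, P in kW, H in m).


Ns = 170 * 129900^0.5 / 385.6^1.25 = 35.8577


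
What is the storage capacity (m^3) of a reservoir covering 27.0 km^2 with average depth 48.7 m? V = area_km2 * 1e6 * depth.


V = 27.0 * 1e6 * 48.7 = 1.3149e+09 m^3


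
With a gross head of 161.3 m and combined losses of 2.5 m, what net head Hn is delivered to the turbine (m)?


Hn = 161.3 - 2.5 = 158.8000 m


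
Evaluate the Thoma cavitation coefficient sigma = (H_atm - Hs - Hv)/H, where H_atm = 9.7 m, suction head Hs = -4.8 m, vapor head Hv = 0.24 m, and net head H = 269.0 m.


sigma = (9.7 - (-4.8) - 0.24) / 269.0 = 0.0530


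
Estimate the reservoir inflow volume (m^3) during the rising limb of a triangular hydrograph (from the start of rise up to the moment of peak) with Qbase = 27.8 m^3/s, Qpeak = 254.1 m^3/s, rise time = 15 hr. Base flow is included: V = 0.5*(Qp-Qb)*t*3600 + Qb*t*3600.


V = 0.5*(254.1 - 27.8)*15*3600 + 27.8*15*3600 = 7.6113e+06 m^3


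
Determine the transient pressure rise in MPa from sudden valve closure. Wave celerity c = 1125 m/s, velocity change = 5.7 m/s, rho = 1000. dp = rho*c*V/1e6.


dp = 1000 * 1125 * 5.7 / 1e6 = 6.4125 MPa


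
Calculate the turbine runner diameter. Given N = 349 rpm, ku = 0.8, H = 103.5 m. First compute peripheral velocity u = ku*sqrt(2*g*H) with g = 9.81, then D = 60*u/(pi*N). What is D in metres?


u = 0.8 * sqrt(2*9.81*103.5) = 36.0504 m/s
D = 60 * 36.0504 / (pi * 349) = 1.9728 m


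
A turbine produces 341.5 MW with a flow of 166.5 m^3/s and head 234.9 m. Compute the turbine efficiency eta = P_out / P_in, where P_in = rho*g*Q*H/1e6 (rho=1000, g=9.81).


P_in = 1000 * 9.81 * 166.5 * 234.9 / 1e6 = 383.6774 MW
eta = 341.5 / 383.6774 = 0.8901


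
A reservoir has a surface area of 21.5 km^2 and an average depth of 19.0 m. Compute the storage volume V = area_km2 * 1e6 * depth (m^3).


V = 21.5 * 1e6 * 19.0 = 4.0850e+08 m^3


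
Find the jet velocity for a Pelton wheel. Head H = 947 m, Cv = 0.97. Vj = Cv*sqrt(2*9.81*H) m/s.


Vj = 0.97 * sqrt(2*9.81*947) = 132.2197 m/s


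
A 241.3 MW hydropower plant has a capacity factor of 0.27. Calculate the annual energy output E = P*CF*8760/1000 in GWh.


E = 241.3 * 0.27 * 8760 / 1000 = 570.7228 GWh


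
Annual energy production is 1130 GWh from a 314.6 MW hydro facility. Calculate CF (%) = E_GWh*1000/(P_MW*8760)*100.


CF = 1130 * 1000 / (314.6 * 8760) * 100 = 41.0030 %


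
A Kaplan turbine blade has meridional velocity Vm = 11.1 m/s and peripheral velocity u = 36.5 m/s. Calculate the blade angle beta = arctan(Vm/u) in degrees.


beta = arctan(11.1 / 36.5) = 16.9150 degrees


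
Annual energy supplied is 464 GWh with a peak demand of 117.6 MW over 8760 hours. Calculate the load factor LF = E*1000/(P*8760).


LF = 464 * 1000 / (117.6 * 8760) = 0.4504


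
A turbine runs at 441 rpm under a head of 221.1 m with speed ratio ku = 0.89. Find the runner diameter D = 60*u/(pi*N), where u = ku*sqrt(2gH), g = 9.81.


u = 0.89 * sqrt(2*9.81*221.1) = 58.6184 m/s
D = 60 * 58.6184 / (pi * 441) = 2.5386 m


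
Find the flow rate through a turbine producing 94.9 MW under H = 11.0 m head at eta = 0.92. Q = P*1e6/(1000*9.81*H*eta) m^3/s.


Q = 94.9 * 1e6 / (1000 * 9.81 * 11.0 * 0.92) = 955.9093 m^3/s


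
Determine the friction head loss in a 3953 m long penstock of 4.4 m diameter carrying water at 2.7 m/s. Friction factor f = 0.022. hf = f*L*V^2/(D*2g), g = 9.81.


hf = 0.022 * 3953 * 2.7^2 / (4.4 * 2 * 9.81) = 7.3439 m


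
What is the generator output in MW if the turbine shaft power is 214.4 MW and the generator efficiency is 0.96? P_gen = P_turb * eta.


P_gen = 214.4 * 0.96 = 205.8240 MW


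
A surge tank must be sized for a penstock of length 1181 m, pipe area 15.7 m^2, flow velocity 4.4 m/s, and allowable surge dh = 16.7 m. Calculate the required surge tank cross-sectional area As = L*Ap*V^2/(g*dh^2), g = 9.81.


As = 1181 * 15.7 * 4.4^2 / (9.81 * 16.7^2) = 131.2058 m^2


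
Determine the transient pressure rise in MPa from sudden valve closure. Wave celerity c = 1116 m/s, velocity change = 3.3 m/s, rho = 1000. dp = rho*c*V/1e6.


dp = 1000 * 1116 * 3.3 / 1e6 = 3.6828 MPa


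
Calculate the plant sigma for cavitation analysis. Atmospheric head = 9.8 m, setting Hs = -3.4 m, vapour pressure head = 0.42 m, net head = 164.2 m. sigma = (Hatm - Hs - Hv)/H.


sigma = (9.8 - (-3.4) - 0.42) / 164.2 = 0.0778


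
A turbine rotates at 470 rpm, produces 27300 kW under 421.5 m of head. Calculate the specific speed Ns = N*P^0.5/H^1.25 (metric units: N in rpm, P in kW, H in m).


Ns = 470 * 27300^0.5 / 421.5^1.25 = 40.6614


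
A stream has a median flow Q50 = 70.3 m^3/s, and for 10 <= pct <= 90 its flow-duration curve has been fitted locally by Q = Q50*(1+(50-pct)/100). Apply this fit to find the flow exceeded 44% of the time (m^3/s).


Q = 70.3 * (1 + (50 - 44)/100) = 74.5180 m^3/s


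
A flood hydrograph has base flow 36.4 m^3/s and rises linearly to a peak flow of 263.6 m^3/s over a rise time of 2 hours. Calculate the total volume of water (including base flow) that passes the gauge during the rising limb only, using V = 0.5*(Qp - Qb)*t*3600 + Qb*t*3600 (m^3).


V = 0.5*(263.6 - 36.4)*2*3600 + 36.4*2*3600 = 1.0800e+06 m^3


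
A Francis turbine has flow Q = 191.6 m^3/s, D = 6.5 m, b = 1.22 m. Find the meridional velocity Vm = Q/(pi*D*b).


Vm = 191.6 / (pi * 6.5 * 1.22) = 7.6908 m/s


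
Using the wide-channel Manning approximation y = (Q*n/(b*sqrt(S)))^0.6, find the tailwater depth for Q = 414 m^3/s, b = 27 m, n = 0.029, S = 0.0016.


y = (414 * 0.029 / (27 * 0.0016^0.5))^0.6 = 4.2421 m


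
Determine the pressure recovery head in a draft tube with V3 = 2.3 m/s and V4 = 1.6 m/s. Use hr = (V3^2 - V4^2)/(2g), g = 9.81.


hr = (2.3^2 - 1.6^2) / (2*9.81) = 0.1391 m


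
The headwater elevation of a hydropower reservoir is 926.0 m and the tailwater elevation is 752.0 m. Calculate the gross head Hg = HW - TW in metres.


Hg = 926.0 - 752.0 = 174.0000 m


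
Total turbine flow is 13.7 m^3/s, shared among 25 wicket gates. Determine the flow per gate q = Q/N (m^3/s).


q = 13.7 / 25 = 0.5480 m^3/s


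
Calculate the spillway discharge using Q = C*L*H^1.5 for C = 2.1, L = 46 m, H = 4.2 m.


Q = 2.1 * 46 * 4.2^1.5 = 831.4786 m^3/s


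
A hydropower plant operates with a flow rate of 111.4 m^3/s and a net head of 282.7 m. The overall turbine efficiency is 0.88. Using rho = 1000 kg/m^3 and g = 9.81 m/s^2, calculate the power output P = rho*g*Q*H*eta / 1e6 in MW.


P = 1000 * 9.81 * 111.4 * 282.7 * 0.88 / 1e6 = 271.8709 MW


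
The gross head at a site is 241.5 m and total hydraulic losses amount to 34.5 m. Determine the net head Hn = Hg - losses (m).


Hn = 241.5 - 34.5 = 207.0000 m


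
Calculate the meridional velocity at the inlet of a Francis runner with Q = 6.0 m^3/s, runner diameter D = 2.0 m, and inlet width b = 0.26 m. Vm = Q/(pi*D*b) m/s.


Vm = 6.0 / (pi * 2.0 * 0.26) = 3.6728 m/s


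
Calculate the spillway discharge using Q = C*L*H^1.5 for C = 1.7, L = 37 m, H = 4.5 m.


Q = 1.7 * 37 * 4.5^1.5 = 600.4397 m^3/s


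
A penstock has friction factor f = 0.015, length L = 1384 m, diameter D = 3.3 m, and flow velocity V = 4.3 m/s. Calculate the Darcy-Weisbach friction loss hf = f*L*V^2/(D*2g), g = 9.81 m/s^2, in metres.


hf = 0.015 * 1384 * 4.3^2 / (3.3 * 2 * 9.81) = 5.9286 m


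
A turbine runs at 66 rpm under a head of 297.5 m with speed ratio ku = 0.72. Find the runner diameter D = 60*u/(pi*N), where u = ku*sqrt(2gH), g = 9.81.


u = 0.72 * sqrt(2*9.81*297.5) = 55.0080 m/s
D = 60 * 55.0080 / (pi * 66) = 15.9178 m


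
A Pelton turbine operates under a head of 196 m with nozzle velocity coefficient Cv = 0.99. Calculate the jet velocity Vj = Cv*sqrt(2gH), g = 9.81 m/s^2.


Vj = 0.99 * sqrt(2*9.81*196) = 61.3921 m/s


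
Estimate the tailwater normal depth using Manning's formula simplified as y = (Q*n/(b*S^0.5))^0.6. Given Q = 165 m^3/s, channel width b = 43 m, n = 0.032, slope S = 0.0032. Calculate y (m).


y = (165 * 0.032 / (43 * 0.0032^0.5))^0.6 = 1.5920 m


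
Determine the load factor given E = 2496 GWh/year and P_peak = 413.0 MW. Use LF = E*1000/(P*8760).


LF = 2496 * 1000 / (413.0 * 8760) = 0.6899


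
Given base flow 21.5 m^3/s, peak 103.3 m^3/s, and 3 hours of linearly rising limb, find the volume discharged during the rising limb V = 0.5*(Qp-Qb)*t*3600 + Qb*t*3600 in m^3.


V = 0.5*(103.3 - 21.5)*3*3600 + 21.5*3*3600 = 673920.0000 m^3


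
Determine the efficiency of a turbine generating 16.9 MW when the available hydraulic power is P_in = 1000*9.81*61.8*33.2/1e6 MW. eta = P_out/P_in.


P_in = 1000 * 9.81 * 61.8 * 33.2 / 1e6 = 20.1278 MW
eta = 16.9 / 20.1278 = 0.8396


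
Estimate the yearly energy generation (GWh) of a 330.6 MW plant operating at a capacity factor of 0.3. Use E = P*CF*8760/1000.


E = 330.6 * 0.3 * 8760 / 1000 = 868.8168 GWh


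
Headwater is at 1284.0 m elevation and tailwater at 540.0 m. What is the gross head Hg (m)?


Hg = 1284.0 - 540.0 = 744.0000 m


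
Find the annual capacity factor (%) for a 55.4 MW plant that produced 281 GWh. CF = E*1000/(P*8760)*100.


CF = 281 * 1000 / (55.4 * 8760) * 100 = 57.9019 %


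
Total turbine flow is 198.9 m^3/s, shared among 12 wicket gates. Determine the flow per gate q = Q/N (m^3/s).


q = 198.9 / 12 = 16.5750 m^3/s


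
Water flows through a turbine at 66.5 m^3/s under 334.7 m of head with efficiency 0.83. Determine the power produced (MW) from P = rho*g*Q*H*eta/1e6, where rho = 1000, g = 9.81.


P = 1000 * 9.81 * 66.5 * 334.7 * 0.83 / 1e6 = 181.2276 MW


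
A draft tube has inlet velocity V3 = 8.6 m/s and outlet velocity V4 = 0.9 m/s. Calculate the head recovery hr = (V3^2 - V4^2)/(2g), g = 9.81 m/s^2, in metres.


hr = (8.6^2 - 0.9^2) / (2*9.81) = 3.7283 m


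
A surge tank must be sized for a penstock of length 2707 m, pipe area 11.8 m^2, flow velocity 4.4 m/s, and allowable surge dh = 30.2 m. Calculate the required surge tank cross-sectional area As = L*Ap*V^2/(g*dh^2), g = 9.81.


As = 2707 * 11.8 * 4.4^2 / (9.81 * 30.2^2) = 69.1182 m^2


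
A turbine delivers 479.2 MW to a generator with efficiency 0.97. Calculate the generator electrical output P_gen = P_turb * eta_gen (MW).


P_gen = 479.2 * 0.97 = 464.8240 MW


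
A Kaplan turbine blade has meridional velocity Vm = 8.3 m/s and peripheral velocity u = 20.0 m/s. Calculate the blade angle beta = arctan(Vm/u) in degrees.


beta = arctan(8.3 / 20.0) = 22.5385 degrees


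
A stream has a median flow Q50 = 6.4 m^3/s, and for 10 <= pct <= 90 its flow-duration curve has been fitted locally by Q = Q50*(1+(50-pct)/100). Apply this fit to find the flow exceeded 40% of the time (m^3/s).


Q = 6.4 * (1 + (50 - 40)/100) = 7.0400 m^3/s


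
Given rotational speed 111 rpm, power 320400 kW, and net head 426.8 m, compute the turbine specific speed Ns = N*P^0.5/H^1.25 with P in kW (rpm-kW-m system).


Ns = 111 * 320400^0.5 / 426.8^1.25 = 32.3883


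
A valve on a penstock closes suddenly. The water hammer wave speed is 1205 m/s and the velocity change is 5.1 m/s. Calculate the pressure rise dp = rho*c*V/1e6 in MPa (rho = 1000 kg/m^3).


dp = 1000 * 1205 * 5.1 / 1e6 = 6.1455 MPa


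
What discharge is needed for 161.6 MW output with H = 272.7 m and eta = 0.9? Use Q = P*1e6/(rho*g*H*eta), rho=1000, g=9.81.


Q = 161.6 * 1e6 / (1000 * 9.81 * 272.7 * 0.9) = 67.1189 m^3/s


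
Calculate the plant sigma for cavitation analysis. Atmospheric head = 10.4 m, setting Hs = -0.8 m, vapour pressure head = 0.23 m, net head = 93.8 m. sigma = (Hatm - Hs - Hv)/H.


sigma = (10.4 - (-0.8) - 0.23) / 93.8 = 0.1170


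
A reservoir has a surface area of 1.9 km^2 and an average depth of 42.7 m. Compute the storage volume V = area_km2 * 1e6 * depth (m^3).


V = 1.9 * 1e6 * 42.7 = 8.1130e+07 m^3


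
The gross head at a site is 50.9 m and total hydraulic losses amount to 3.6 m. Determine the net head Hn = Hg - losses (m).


Hn = 50.9 - 3.6 = 47.3000 m


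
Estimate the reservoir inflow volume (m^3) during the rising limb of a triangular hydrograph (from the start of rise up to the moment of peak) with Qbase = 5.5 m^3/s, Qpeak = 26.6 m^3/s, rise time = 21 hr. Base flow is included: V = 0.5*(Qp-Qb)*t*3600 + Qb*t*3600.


V = 0.5*(26.6 - 5.5)*21*3600 + 5.5*21*3600 = 1.2134e+06 m^3


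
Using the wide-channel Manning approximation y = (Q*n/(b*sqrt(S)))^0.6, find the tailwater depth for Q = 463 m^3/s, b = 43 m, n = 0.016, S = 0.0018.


y = (463 * 0.016 / (43 * 0.0018^0.5))^0.6 = 2.3182 m


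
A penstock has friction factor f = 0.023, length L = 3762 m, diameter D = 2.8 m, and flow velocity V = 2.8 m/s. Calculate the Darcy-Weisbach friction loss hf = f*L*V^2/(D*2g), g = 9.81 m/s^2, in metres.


hf = 0.023 * 3762 * 2.8^2 / (2.8 * 2 * 9.81) = 12.3483 m


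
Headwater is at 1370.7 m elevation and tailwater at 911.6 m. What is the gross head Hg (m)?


Hg = 1370.7 - 911.6 = 459.1000 m


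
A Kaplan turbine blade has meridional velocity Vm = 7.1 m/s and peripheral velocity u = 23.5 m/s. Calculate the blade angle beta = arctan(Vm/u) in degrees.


beta = arctan(7.1 / 23.5) = 16.8110 degrees


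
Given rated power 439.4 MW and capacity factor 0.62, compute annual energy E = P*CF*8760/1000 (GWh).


E = 439.4 * 0.62 * 8760 / 1000 = 2386.4693 GWh


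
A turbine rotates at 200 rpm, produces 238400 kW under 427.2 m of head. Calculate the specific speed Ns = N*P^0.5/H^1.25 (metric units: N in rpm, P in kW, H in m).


Ns = 200 * 238400^0.5 / 427.2^1.25 = 50.2799


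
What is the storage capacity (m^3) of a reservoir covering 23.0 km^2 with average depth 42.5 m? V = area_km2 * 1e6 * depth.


V = 23.0 * 1e6 * 42.5 = 9.7750e+08 m^3


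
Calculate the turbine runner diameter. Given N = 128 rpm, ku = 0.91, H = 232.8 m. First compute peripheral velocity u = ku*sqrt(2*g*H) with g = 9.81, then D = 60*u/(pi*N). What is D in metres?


u = 0.91 * sqrt(2*9.81*232.8) = 61.5010 m/s
D = 60 * 61.5010 / (pi * 128) = 9.1764 m


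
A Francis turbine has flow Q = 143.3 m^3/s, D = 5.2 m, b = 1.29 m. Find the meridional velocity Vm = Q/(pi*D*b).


Vm = 143.3 / (pi * 5.2 * 1.29) = 6.7999 m/s


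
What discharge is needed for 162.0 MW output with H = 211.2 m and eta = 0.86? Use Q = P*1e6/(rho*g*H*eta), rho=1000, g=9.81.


Q = 162.0 * 1e6 / (1000 * 9.81 * 211.2 * 0.86) = 90.9188 m^3/s


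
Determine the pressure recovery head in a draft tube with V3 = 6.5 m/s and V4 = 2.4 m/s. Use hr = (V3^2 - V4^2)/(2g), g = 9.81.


hr = (6.5^2 - 2.4^2) / (2*9.81) = 1.8598 m


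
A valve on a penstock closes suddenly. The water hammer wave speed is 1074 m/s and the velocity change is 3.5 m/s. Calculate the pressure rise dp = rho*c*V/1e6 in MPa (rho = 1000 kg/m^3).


dp = 1000 * 1074 * 3.5 / 1e6 = 3.7590 MPa


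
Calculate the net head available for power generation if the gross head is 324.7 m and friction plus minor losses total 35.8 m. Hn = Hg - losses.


Hn = 324.7 - 35.8 = 288.9000 m


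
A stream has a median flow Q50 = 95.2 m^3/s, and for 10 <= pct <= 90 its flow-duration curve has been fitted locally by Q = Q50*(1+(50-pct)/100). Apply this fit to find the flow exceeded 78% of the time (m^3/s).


Q = 95.2 * (1 + (50 - 78)/100) = 68.5440 m^3/s


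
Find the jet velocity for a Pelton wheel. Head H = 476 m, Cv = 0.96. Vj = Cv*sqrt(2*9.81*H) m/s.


Vj = 0.96 * sqrt(2*9.81*476) = 92.7736 m/s


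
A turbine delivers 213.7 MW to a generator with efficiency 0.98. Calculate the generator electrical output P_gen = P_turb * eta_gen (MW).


P_gen = 213.7 * 0.98 = 209.4260 MW


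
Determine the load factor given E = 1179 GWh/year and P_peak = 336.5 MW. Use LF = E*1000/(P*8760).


LF = 1179 * 1000 / (336.5 * 8760) = 0.4000


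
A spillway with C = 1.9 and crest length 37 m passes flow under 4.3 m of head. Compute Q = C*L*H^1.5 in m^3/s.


Q = 1.9 * 37 * 4.3^1.5 = 626.8419 m^3/s


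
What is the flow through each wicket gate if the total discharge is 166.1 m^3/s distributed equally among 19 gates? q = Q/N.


q = 166.1 / 19 = 8.7421 m^3/s


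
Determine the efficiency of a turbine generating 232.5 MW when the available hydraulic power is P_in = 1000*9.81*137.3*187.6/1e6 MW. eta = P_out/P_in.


P_in = 1000 * 9.81 * 137.3 * 187.6 / 1e6 = 252.6809 MW
eta = 232.5 / 252.6809 = 0.9201


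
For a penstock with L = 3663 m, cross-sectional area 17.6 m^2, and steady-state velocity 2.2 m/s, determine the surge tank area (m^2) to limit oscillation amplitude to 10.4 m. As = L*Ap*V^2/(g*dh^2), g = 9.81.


As = 3663 * 17.6 * 2.2^2 / (9.81 * 10.4^2) = 294.0758 m^2


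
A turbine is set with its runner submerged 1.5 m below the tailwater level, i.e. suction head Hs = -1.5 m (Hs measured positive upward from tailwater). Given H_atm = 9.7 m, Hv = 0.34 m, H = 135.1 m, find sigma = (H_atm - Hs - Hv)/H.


sigma = (9.7 - (-1.5) - 0.34) / 135.1 = 0.0804


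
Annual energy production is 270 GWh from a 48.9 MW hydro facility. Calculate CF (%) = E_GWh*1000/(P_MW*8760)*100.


CF = 270 * 1000 / (48.9 * 8760) * 100 = 63.0305 %


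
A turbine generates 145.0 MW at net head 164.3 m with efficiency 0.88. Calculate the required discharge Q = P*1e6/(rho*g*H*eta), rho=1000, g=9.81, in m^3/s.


Q = 145.0 * 1e6 / (1000 * 9.81 * 164.3 * 0.88) = 102.2301 m^3/s


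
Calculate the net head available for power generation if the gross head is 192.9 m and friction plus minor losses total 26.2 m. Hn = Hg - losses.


Hn = 192.9 - 26.2 = 166.7000 m


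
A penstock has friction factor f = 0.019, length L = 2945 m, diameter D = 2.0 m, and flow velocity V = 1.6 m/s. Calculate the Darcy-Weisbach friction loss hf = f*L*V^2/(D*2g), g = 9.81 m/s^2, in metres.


hf = 0.019 * 2945 * 1.6^2 / (2.0 * 2 * 9.81) = 3.6505 m


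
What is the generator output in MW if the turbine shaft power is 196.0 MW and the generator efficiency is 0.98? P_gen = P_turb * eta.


P_gen = 196.0 * 0.98 = 192.0800 MW


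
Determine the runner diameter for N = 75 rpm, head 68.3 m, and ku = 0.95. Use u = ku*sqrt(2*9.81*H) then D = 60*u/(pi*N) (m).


u = 0.95 * sqrt(2*9.81*68.3) = 34.7763 m/s
D = 60 * 34.7763 / (pi * 75) = 8.8557 m


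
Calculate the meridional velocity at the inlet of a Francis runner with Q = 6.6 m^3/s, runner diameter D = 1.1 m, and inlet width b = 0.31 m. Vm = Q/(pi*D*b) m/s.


Vm = 6.6 / (pi * 1.1 * 0.31) = 6.1608 m/s


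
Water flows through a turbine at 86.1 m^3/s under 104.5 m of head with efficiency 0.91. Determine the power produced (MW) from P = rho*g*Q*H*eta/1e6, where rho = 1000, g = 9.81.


P = 1000 * 9.81 * 86.1 * 104.5 * 0.91 / 1e6 = 80.3211 MW


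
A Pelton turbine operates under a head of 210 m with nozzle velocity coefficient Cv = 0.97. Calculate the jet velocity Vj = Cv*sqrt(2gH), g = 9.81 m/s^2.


Vj = 0.97 * sqrt(2*9.81*210) = 62.2631 m/s


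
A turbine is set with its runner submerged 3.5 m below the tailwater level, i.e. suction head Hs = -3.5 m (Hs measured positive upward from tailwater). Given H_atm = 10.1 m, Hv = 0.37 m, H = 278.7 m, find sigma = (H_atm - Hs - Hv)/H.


sigma = (10.1 - (-3.5) - 0.37) / 278.7 = 0.0475


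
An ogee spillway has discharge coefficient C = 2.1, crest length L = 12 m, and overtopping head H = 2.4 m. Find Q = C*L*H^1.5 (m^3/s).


Q = 2.1 * 12 * 2.4^1.5 = 93.6952 m^3/s


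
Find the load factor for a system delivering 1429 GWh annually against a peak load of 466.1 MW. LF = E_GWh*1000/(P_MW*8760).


LF = 1429 * 1000 / (466.1 * 8760) = 0.3500


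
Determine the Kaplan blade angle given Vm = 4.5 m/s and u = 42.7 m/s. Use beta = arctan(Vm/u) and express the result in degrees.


beta = arctan(4.5 / 42.7) = 6.0160 degrees


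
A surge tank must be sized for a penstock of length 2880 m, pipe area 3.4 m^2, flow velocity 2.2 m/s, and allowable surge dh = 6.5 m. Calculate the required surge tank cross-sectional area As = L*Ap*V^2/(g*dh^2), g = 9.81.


As = 2880 * 3.4 * 2.2^2 / (9.81 * 6.5^2) = 114.3460 m^2


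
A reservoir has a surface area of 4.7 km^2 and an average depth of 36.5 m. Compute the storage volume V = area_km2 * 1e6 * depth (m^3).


V = 4.7 * 1e6 * 36.5 = 1.7155e+08 m^3


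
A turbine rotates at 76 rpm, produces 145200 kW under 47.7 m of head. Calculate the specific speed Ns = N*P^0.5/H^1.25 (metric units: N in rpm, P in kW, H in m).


Ns = 76 * 145200^0.5 / 47.7^1.25 = 231.0197


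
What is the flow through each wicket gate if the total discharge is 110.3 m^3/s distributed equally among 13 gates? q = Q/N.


q = 110.3 / 13 = 8.4846 m^3/s


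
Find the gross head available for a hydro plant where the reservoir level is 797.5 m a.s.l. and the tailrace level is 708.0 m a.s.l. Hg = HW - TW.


Hg = 797.5 - 708.0 = 89.5000 m


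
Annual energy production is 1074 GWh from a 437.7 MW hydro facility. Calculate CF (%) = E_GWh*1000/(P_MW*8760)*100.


CF = 1074 * 1000 / (437.7 * 8760) * 100 = 28.0107 %


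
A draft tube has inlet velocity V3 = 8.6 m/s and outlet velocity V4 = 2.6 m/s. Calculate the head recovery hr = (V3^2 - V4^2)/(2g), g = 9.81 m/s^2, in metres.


hr = (8.6^2 - 2.6^2) / (2*9.81) = 3.4251 m


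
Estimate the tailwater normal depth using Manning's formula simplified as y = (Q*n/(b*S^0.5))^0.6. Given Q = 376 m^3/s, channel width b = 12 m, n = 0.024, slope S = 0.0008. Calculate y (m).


y = (376 * 0.024 / (12 * 0.0008^0.5))^0.6 = 7.1582 m


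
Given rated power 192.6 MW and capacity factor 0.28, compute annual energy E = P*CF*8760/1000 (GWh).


E = 192.6 * 0.28 * 8760 / 1000 = 472.4093 GWh


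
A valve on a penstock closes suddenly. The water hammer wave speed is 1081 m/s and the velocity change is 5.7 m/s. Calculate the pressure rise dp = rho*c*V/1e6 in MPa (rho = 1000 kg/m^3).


dp = 1000 * 1081 * 5.7 / 1e6 = 6.1617 MPa


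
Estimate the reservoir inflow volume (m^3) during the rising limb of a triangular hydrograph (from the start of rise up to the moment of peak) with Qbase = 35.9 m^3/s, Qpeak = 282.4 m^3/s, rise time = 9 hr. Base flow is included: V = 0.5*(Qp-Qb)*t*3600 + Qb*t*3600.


V = 0.5*(282.4 - 35.9)*9*3600 + 35.9*9*3600 = 5.1565e+06 m^3


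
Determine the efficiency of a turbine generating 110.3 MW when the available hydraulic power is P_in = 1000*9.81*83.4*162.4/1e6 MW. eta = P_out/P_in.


P_in = 1000 * 9.81 * 83.4 * 162.4 / 1e6 = 132.8682 MW
eta = 110.3 / 132.8682 = 0.8301


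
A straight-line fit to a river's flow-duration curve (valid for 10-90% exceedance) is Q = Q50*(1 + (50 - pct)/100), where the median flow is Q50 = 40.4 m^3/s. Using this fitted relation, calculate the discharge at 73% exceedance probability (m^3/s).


Q = 40.4 * (1 + (50 - 73)/100) = 31.1080 m^3/s


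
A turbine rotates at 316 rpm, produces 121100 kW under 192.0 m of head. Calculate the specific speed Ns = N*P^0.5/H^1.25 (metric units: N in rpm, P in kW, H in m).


Ns = 316 * 121100^0.5 / 192.0^1.25 = 153.8624


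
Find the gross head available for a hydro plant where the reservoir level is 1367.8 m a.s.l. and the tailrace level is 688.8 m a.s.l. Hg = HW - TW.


Hg = 1367.8 - 688.8 = 679.0000 m


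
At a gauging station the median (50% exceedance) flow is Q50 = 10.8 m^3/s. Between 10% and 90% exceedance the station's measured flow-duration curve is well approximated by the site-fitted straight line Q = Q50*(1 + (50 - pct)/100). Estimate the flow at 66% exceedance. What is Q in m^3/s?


Q = 10.8 * (1 + (50 - 66)/100) = 9.0720 m^3/s


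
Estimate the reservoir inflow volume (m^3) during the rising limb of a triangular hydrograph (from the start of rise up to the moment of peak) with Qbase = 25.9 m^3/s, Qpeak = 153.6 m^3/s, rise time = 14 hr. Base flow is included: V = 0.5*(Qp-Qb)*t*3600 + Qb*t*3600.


V = 0.5*(153.6 - 25.9)*14*3600 + 25.9*14*3600 = 4.5234e+06 m^3


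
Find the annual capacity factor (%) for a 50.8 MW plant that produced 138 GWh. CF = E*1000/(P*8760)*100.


CF = 138 * 1000 / (50.8 * 8760) * 100 = 31.0107 %


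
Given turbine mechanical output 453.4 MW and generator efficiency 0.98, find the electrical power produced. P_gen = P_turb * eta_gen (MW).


P_gen = 453.4 * 0.98 = 444.3320 MW


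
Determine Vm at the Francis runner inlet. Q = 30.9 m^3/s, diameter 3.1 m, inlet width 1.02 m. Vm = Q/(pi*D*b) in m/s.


Vm = 30.9 / (pi * 3.1 * 1.02) = 3.1106 m/s


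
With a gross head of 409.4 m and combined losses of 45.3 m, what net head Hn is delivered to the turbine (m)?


Hn = 409.4 - 45.3 = 364.1000 m


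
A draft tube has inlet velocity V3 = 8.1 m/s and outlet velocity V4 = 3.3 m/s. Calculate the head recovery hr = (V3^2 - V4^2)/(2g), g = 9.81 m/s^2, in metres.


hr = (8.1^2 - 3.3^2) / (2*9.81) = 2.7890 m


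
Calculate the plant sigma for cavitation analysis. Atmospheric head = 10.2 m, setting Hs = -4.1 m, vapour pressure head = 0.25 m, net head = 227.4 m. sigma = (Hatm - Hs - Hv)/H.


sigma = (10.2 - (-4.1) - 0.25) / 227.4 = 0.0618


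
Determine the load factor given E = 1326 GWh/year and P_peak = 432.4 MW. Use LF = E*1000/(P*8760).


LF = 1326 * 1000 / (432.4 * 8760) = 0.3501


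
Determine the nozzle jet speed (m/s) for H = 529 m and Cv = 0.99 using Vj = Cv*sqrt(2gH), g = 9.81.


Vj = 0.99 * sqrt(2*9.81*529) = 100.8585 m/s


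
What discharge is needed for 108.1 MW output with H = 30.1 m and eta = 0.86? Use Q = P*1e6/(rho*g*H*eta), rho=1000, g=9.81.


Q = 108.1 * 1e6 / (1000 * 9.81 * 30.1 * 0.86) = 425.6883 m^3/s


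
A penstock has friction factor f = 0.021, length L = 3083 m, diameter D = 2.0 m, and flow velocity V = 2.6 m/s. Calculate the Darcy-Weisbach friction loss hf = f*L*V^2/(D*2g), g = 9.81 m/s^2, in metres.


hf = 0.021 * 3083 * 2.6^2 / (2.0 * 2 * 9.81) = 11.1535 m


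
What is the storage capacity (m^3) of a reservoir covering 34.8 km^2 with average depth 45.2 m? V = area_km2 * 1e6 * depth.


V = 34.8 * 1e6 * 45.2 = 1.5730e+09 m^3
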